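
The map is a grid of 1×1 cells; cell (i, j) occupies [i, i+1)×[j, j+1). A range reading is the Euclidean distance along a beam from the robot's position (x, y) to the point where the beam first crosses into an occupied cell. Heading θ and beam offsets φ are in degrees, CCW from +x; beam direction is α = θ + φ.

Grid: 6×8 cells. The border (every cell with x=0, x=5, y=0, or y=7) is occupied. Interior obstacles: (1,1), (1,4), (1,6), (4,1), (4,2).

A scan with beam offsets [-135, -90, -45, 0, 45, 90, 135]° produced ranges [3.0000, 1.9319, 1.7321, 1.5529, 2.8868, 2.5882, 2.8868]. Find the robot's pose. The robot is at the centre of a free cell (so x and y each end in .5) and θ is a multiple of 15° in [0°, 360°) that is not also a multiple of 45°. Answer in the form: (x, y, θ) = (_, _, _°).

Candidates: 19 free-cell centres × 16 headings = 304 poses. Raycast each; keep the one whose scan matches to 4 dp.
  (2.5, 1.5, 15°): beam 1 = 0.5774 ≠ 3.0000 ✗
  (4.5, 5.5, 165°): beam 1 = 0.5774 ≠ 3.0000 ✗
  (3.5, 5.5, 75°): beam 1 = 2.8868 ≠ 3.0000 ✗
  (2.5, 5.5, 210°): beam 1 = 1.5529 ≠ 3.0000 ✗
  (4.5, 6.5, 210°): beam 1 = 0.5176 ≠ 3.0000 ✗
  …
  (3.5, 4.5, 15°): r_1=3.0000, r_2=1.9319, r_3=1.7321, r_4=1.5529, r_5=2.8868, r_6=2.5882, r_7=2.8868 — all match ✓
Unique over the lattice → pose = (3.5, 4.5, 15°).

(x, y, θ) = (3.5, 4.5, 15°)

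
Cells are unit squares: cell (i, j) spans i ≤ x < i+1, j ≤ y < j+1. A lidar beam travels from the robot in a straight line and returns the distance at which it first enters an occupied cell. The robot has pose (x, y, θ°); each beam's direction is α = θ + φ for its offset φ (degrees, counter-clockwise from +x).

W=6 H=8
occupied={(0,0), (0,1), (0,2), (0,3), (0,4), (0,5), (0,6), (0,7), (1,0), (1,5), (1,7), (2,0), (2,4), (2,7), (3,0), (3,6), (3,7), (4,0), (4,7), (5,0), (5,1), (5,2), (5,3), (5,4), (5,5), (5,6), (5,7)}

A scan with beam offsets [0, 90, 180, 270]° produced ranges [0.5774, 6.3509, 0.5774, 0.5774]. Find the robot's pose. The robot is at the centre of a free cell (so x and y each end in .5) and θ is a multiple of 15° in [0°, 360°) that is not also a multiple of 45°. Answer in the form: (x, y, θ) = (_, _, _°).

Candidates: 21 free-cell centres × 16 headings = 336 poses. Raycast each; keep the one whose scan matches to 4 dp.
  (1.5, 3.5, 195°): beam 1 = 0.5176 ≠ 0.5774 ✗
  (1.5, 4.5, 150°): beam 2 = 1.0000 ≠ 6.3509 ✗
  (2.5, 2.5, 255°): beam 1 = 1.5529 ≠ 0.5774 ✗
  (1.5, 3.5, 240°): beam 1 = 1.0000 ≠ 0.5774 ✗
  …
  (4.5, 6.5, 150°): r_1=0.5774, r_2=6.3509, r_3=0.5774, r_4=0.5774 — all match ✓
Only this pose fits every beam.

(x, y, θ) = (4.5, 6.5, 150°)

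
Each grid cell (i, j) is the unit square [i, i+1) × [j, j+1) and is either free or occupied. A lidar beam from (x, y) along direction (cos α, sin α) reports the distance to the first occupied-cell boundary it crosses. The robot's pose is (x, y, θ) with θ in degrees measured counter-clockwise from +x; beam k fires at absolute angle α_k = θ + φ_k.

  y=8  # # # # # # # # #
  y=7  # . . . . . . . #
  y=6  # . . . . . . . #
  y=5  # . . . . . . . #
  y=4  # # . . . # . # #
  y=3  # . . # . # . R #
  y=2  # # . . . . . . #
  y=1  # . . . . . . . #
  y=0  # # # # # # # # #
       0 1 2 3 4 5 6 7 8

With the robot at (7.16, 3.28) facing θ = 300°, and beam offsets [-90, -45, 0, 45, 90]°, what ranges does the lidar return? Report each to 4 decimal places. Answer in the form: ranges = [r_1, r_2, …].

ranges = [4.5600, 2.3604, 1.6800, 0.8696, 0.9699]

beam 1: φ=-90°, α=210°
  direction (-0.8660, -0.5000); cell (7,3); t to first gridline: x 0.1848, y 0.5600 (then +1.1547 / +2.0000)
    (6,3) via x @ 0.1848
    (6,2) via y @ 0.5600
    (5,2) via x @ 1.3395
    (4,2) via x @ 2.4942
    (4,1) via y @ 2.5600
    (3,1) via x @ 3.6489
    (3,0) via y @ 4.5600  # hit
  → r_1 = 4.5600
beam 2: φ=-45°, α=255°
  direction (-0.2588, -0.9659); cell (7,3); t to first gridline: x 0.6182, y 0.2899 (then +3.8637 / +1.0353)
    (7,2) via y @ 0.2899
    (6,2) via x @ 0.6182
    (6,1) via y @ 1.3252
    (6,0) via y @ 2.3604  # hit
  → r_2 = 2.3604
beam 3: φ=0°, α=300°
  direction (0.5000, -0.8660); cell (7,3); t to first gridline: x 1.6800, y 0.3233 (then +2.0000 / +1.1547)
    (7,2) via y @ 0.3233
    (7,1) via y @ 1.4780
    (8,1) via x @ 1.6800  # hit
  → r_3 = 1.6800
beam 4: φ=45°, α=345°
  direction (0.9659, -0.2588); cell (7,3); t to first gridline: x 0.8696, y 1.0818 (then +1.0353 / +3.8637)
    (8,3) via x @ 0.8696  # hit
  → r_4 = 0.8696
beam 5: φ=90°, α=30°
  direction (0.8660, 0.5000); cell (7,3); t to first gridline: x 0.9699, y 1.4400 (then +1.1547 / +2.0000)
    (8,3) via x @ 0.9699  # hit
  → r_5 = 0.9699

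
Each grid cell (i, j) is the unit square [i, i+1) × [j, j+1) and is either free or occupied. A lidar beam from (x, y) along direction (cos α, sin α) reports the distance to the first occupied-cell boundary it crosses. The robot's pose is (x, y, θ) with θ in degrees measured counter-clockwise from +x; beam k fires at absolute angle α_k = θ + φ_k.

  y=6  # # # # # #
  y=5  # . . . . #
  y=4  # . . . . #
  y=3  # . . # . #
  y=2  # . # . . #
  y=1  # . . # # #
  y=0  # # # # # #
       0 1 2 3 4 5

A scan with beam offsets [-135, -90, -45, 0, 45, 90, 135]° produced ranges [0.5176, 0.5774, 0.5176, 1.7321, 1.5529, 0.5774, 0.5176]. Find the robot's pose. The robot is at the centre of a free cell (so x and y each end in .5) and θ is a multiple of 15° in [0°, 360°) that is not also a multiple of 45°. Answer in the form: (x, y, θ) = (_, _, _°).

(x, y, θ) = (2.5, 1.5, 150°)

The pose lattice has 16·16 = 256 candidates. Test each by forward raycasting.
  (2.5, 4.5, 195°): beam 1 = 1.7321 ≠ 0.5176 ✗
  (4.5, 5.5, 195°): beam 1 = 0.5774 ≠ 0.5176 ✗
  (2.5, 4.5, 300°): beam 1 = 1.5529 ≠ 0.5176 ✗
  (2.5, 1.5, 15°): beam 1 = 0.5774 ≠ 0.5176 ✗
  …
  (2.5, 1.5, 150°): r_1=0.5176, r_2=0.5774, r_3=0.5176, r_4=1.7321, r_5=1.5529, r_6=0.5774, r_7=0.5176 — all match ✓
Unique over the lattice → pose = (2.5, 1.5, 150°).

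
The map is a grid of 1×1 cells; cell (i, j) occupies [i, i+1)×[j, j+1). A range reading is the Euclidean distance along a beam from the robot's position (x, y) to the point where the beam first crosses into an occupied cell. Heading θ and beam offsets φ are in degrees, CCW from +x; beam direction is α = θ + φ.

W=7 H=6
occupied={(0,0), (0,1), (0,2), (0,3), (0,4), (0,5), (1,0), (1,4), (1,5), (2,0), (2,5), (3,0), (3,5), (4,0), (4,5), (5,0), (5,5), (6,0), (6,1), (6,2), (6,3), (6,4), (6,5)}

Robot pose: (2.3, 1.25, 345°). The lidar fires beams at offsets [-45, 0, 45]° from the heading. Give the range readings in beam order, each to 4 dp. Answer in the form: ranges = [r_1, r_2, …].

beam 1: φ=-45°, α=300°
  dir = (cos 300°, sin 300°) = (0.5000, -0.8660); from cell (2,1)
  next x-line at t=1.4000, next y-line at t=0.2887; Δt_x=2.0000, Δt_y=1.1547
    y: enter (2,0) at t=0.2887 ← occupied
  → r_1 = 0.2887
beam 2: φ=0°, α=345°
  dir = (cos 345°, sin 345°) = (0.9659, -0.2588); from cell (2,1)
  next x-line at t=0.7247, next y-line at t=0.9659; Δt_x=1.0353, Δt_y=3.8637
    x: enter (3,1) at t=0.7247
    y: enter (3,0) at t=0.9659 ← occupied
  → r_2 = 0.9659
beam 3: φ=45°, α=30°
  dir = (cos 30°, sin 30°) = (0.8660, 0.5000); from cell (2,1)
  next x-line at t=0.8083, next y-line at t=1.5000; Δt_x=1.1547, Δt_y=2.0000
    x: enter (3,1) at t=0.8083
    y: enter (3,2) at t=1.5000
    x: enter (4,2) at t=1.9630
    x: enter (5,2) at t=3.1177
    y: enter (5,3) at t=3.5000
    x: enter (6,3) at t=4.2724 ← occupied
  → r_3 = 4.2724

ranges = [0.2887, 0.9659, 4.2724]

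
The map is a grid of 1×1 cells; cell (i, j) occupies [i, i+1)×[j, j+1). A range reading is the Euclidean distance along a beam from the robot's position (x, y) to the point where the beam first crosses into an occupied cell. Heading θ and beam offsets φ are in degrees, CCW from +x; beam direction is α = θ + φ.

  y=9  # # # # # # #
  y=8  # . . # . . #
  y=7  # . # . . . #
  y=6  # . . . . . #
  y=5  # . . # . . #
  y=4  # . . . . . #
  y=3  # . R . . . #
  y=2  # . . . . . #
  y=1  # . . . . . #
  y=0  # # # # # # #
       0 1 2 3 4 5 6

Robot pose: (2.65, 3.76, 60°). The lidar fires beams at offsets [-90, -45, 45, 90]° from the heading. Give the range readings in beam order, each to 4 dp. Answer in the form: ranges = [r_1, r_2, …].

ranges = [3.8682, 3.4682, 5.4248, 1.9053]

beam 1: φ=-90°, α=330°
  cosα=0.8660 sinα=-0.5000 | (2,3) | tMaxX 0.4041 tMaxY 1.5200 | tΔX 1.1547 tΔY 2.0000
    t=0.4041 [x] (3,3)
    t=1.5200 [y] (3,2)
    t=1.5588 [x] (4,2)
    t=2.7135 [x] (5,2)
    t=3.5200 [y] (5,1)
    t=3.8682 [x] (6,1) — stop
  → r_1 = 3.8682
beam 2: φ=-45°, α=15°
  cosα=0.9659 sinα=0.2588 | (2,3) | tMaxX 0.3623 tMaxY 0.9273 | tΔX 1.0353 tΔY 3.8637
    t=0.3623 [x] (3,3)
    t=0.9273 [y] (3,4)
    t=1.3976 [x] (4,4)
    t=2.4329 [x] (5,4)
    t=3.4682 [x] (6,4) — stop
  → r_2 = 3.4682
beam 3: φ=45°, α=105°
  cosα=-0.2588 sinα=0.9659 | (2,3) | tMaxX 2.5114 tMaxY 0.2485 | tΔX 3.8637 tΔY 1.0353
    t=0.2485 [y] (2,4)
    t=1.2837 [y] (2,5)
    t=2.3190 [y] (2,6)
    t=2.5114 [x] (1,6)
    t=3.3543 [y] (1,7)
    t=4.3896 [y] (1,8)
    t=5.4248 [y] (1,9) — stop
  → r_3 = 5.4248
beam 4: φ=90°, α=150°
  cosα=-0.8660 sinα=0.5000 | (2,3) | tMaxX 0.7506 tMaxY 0.4800 | tΔX 1.1547 tΔY 2.0000
    t=0.4800 [y] (2,4)
    t=0.7506 [x] (1,4)
    t=1.9053 [x] (0,4) — stop
  → r_4 = 1.9053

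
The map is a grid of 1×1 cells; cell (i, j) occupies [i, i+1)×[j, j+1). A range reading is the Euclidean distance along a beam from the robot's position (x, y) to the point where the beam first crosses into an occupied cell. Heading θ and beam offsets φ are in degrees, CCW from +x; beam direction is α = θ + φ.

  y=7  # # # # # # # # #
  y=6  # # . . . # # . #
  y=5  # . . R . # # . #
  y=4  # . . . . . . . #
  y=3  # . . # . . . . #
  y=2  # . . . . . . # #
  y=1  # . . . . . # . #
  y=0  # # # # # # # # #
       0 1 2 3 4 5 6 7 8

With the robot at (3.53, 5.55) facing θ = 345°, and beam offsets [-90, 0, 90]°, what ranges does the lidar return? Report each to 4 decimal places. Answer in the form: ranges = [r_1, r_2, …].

ranges = [1.6047, 1.5219, 1.5012]

beam 1: φ=-90°, α=255°
  direction (-0.2588, -0.9659); cell (3,5); t to first gridline: x 2.0478, y 0.5694 (then +3.8637 / +1.0353)
    (3,4) via y @ 0.5694
    (3,3) via y @ 1.6047  # hit
  → r_1 = 1.6047
beam 2: φ=0°, α=345°
  direction (0.9659, -0.2588); cell (3,5); t to first gridline: x 0.4866, y 2.1250 (then +1.0353 / +3.8637)
    (4,5) via x @ 0.4866
    (5,5) via x @ 1.5219  # hit
  → r_2 = 1.5219
beam 3: φ=90°, α=75°
  direction (0.2588, 0.9659); cell (3,5); t to first gridline: x 1.8159, y 0.4659 (then +3.8637 / +1.0353)
    (3,6) via y @ 0.4659
    (3,7) via y @ 1.5012  # hit
  → r_3 = 1.5012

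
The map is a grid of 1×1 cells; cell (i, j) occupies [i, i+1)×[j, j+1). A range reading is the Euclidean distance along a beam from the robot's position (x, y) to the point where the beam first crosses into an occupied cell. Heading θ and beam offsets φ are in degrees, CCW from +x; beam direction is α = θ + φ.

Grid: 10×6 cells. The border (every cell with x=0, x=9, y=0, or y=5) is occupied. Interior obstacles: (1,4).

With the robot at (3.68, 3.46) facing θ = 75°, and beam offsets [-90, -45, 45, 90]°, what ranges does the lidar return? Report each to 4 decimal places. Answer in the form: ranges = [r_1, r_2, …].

beam 1: φ=-90°, α=345°
  d=(0.9659,-0.2588)  start (3,3)  tX=0.3313 tY=1.7773  stride 1/|dx|=1.0353 1/|dy|=3.8637
    cross x-line → (4,3), t=0.3313
    cross x-line → (5,3), t=1.3666
    cross y-line → (5,2), t=1.7773
    cross x-line → (6,2), t=2.4018
    cross x-line → (7,2), t=3.4371
    cross x-line → (8,2), t=4.4724
    cross x-line → (9,2), t=5.5077 (wall)
  → r_1 = 5.5077
beam 2: φ=-45°, α=30°
  d=(0.8660,0.5000)  start (3,3)  tX=0.3695 tY=1.0800  stride 1/|dx|=1.1547 1/|dy|=2.0000
    cross x-line → (4,3), t=0.3695
    cross y-line → (4,4), t=1.0800
    cross x-line → (5,4), t=1.5242
    cross x-line → (6,4), t=2.6789
    cross y-line → (6,5), t=3.0800 (wall)
  → r_2 = 3.0800
beam 3: φ=45°, α=120°
  d=(-0.5000,0.8660)  start (3,3)  tX=1.3600 tY=0.6235  stride 1/|dx|=2.0000 1/|dy|=1.1547
    cross y-line → (3,4), t=0.6235
    cross x-line → (2,4), t=1.3600
    cross y-line → (2,5), t=1.7782 (wall)
  → r_3 = 1.7782
beam 4: φ=90°, α=165°
  d=(-0.9659,0.2588)  start (3,3)  tX=0.7040 tY=2.0864  stride 1/|dx|=1.0353 1/|dy|=3.8637
    cross x-line → (2,3), t=0.7040
    cross x-line → (1,3), t=1.7393
    cross y-line → (1,4), t=2.0864 (wall)
  → r_4 = 2.0864

ranges = [5.5077, 3.0800, 1.7782, 2.0864]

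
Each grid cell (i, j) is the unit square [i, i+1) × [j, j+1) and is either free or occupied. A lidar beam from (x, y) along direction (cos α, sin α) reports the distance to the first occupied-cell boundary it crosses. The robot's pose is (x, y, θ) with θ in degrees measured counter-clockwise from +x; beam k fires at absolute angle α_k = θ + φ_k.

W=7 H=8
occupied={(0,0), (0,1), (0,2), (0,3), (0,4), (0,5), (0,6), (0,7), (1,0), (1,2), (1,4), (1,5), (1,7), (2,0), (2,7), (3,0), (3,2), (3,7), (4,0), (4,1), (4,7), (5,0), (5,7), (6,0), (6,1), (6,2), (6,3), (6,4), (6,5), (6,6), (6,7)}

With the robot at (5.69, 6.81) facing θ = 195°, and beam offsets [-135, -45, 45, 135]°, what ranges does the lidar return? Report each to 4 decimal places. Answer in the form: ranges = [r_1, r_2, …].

ranges = [0.2194, 0.3800, 4.3994, 0.3580]

beam 1: φ=-135°, α=60°
  dir = (cos 60°, sin 60°) = (0.5000, 0.8660); from cell (5,6)
  next x-line at t=0.6200, next y-line at t=0.2194; Δt_x=2.0000, Δt_y=1.1547
    y: enter (5,7) at t=0.2194 ← occupied
  → r_1 = 0.2194
beam 2: φ=-45°, α=150°
  dir = (cos 150°, sin 150°) = (-0.8660, 0.5000); from cell (5,6)
  next x-line at t=0.7967, next y-line at t=0.3800; Δt_x=1.1547, Δt_y=2.0000
    y: enter (5,7) at t=0.3800 ← occupied
  → r_2 = 0.3800
beam 3: φ=45°, α=240°
  dir = (cos 240°, sin 240°) = (-0.5000, -0.8660); from cell (5,6)
  next x-line at t=1.3800, next y-line at t=0.9353; Δt_x=2.0000, Δt_y=1.1547
    y: enter (5,5) at t=0.9353
    x: enter (4,5) at t=1.3800
    y: enter (4,4) at t=2.0900
    y: enter (4,3) at t=3.2447
    x: enter (3,3) at t=3.3800
    y: enter (3,2) at t=4.3994 ← occupied
  → r_3 = 4.3994
beam 4: φ=135°, α=330°
  dir = (cos 330°, sin 330°) = (0.8660, -0.5000); from cell (5,6)
  next x-line at t=0.3580, next y-line at t=1.6200; Δt_x=1.1547, Δt_y=2.0000
    x: enter (6,6) at t=0.3580 ← occupied
  → r_4 = 0.3580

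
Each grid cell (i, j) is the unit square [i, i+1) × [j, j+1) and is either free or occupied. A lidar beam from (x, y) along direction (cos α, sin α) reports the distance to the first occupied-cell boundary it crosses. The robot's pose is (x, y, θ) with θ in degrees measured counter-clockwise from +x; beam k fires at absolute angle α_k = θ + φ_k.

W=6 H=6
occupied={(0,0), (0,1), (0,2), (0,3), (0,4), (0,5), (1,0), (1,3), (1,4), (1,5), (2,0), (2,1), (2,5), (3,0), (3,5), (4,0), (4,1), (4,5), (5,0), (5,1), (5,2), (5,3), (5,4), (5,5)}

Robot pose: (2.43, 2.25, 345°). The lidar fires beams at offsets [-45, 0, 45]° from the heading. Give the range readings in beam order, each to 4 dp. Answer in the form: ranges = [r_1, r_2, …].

beam 1: φ=-45°, α=300°
  dir = (cos 300°, sin 300°) = (0.5000, -0.8660); from cell (2,2)
  next x-line at t=1.1400, next y-line at t=0.2887; Δt_x=2.0000, Δt_y=1.1547
    y: enter (2,1) at t=0.2887 ← occupied
  → r_1 = 0.2887
beam 2: φ=0°, α=345°
  dir = (cos 345°, sin 345°) = (0.9659, -0.2588); from cell (2,2)
  next x-line at t=0.5901, next y-line at t=0.9659; Δt_x=1.0353, Δt_y=3.8637
    x: enter (3,2) at t=0.5901
    y: enter (3,1) at t=0.9659
    x: enter (4,1) at t=1.6254 ← occupied
  → r_2 = 1.6254
beam 3: φ=45°, α=30°
  dir = (cos 30°, sin 30°) = (0.8660, 0.5000); from cell (2,2)
  next x-line at t=0.6582, next y-line at t=1.5000; Δt_x=1.1547, Δt_y=2.0000
    x: enter (3,2) at t=0.6582
    y: enter (3,3) at t=1.5000
    x: enter (4,3) at t=1.8129
    x: enter (5,3) at t=2.9676 ← occupied
  → r_3 = 2.9676

ranges = [0.2887, 1.6254, 2.9676]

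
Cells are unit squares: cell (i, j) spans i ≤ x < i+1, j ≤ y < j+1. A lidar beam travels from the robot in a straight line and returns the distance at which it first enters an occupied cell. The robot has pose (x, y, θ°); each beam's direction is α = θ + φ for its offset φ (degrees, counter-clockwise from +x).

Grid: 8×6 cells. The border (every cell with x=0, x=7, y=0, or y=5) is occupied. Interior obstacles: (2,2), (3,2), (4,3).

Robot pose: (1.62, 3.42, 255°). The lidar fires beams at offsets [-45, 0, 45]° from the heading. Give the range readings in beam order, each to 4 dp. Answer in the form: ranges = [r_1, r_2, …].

beam 1: φ=-45°, α=210°
  cosα=-0.8660 sinα=-0.5000 | (1,3) | tMaxX 0.7159 tMaxY 0.8400 | tΔX 1.1547 tΔY 2.0000
    t=0.7159 [x] (0,3) — stop
  → r_1 = 0.7159
beam 2: φ=0°, α=255°
  cosα=-0.2588 sinα=-0.9659 | (1,3) | tMaxX 2.3955 tMaxY 0.4348 | tΔX 3.8637 tΔY 1.0353
    t=0.4348 [y] (1,2)
    t=1.4701 [y] (1,1)
    t=2.3955 [x] (0,1) — stop
  → r_2 = 2.3955
beam 3: φ=45°, α=300°
  cosα=0.5000 sinα=-0.8660 | (1,3) | tMaxX 0.7600 tMaxY 0.4850 | tΔX 2.0000 tΔY 1.1547
    t=0.4850 [y] (1,2)
    t=0.7600 [x] (2,2) — stop
  → r_3 = 0.7600

ranges = [0.7159, 2.3955, 0.7600]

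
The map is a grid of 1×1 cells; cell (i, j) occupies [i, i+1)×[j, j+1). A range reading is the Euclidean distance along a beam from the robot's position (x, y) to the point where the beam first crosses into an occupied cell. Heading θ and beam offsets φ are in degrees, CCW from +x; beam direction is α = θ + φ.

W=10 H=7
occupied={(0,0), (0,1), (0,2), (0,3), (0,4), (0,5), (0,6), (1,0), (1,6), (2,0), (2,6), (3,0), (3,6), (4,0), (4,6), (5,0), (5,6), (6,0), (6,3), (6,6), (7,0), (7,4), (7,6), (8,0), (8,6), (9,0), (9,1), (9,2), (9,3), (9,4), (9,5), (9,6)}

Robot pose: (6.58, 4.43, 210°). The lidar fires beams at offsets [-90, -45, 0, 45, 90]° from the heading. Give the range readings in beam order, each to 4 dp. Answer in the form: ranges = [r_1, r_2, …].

ranges = [1.8129, 5.7768, 6.4432, 0.4452, 0.4965]

beam 1: φ=-90°, α=120°
  cosα=-0.5000 sinα=0.8660 | (6,4) | tMaxX 1.1600 tMaxY 0.6582 | tΔX 2.0000 tΔY 1.1547
    t=0.6582 [y] (6,5)
    t=1.1600 [x] (5,5)
    t=1.8129 [y] (5,6) — stop
  → r_1 = 1.8129
beam 2: φ=-45°, α=165°
  cosα=-0.9659 sinα=0.2588 | (6,4) | tMaxX 0.6005 tMaxY 2.2023 | tΔX 1.0353 tΔY 3.8637
    t=0.6005 [x] (5,4)
    t=1.6357 [x] (4,4)
    t=2.2023 [y] (4,5)
    t=2.6710 [x] (3,5)
    t=3.7063 [x] (2,5)
    t=4.7416 [x] (1,5)
    t=5.7768 [x] (0,5) — stop
  → r_2 = 5.7768
beam 3: φ=0°, α=210°
  cosα=-0.8660 sinα=-0.5000 | (6,4) | tMaxX 0.6697 tMaxY 0.8600 | tΔX 1.1547 tΔY 2.0000
    t=0.6697 [x] (5,4)
    t=0.8600 [y] (5,3)
    t=1.8244 [x] (4,3)
    t=2.8600 [y] (4,2)
    t=2.9791 [x] (3,2)
    t=4.1338 [x] (2,2)
    t=4.8600 [y] (2,1)
    t=5.2885 [x] (1,1)
    t=6.4432 [x] (0,1) — stop
  → r_3 = 6.4432
beam 4: φ=45°, α=255°
  cosα=-0.2588 sinα=-0.9659 | (6,4) | tMaxX 2.2409 tMaxY 0.4452 | tΔX 3.8637 tΔY 1.0353
    t=0.4452 [y] (6,3) — stop
  → r_4 = 0.4452
beam 5: φ=90°, α=300°
  cosα=0.5000 sinα=-0.8660 | (6,4) | tMaxX 0.8400 tMaxY 0.4965 | tΔX 2.0000 tΔY 1.1547
    t=0.4965 [y] (6,3) — stop
  → r_5 = 0.4965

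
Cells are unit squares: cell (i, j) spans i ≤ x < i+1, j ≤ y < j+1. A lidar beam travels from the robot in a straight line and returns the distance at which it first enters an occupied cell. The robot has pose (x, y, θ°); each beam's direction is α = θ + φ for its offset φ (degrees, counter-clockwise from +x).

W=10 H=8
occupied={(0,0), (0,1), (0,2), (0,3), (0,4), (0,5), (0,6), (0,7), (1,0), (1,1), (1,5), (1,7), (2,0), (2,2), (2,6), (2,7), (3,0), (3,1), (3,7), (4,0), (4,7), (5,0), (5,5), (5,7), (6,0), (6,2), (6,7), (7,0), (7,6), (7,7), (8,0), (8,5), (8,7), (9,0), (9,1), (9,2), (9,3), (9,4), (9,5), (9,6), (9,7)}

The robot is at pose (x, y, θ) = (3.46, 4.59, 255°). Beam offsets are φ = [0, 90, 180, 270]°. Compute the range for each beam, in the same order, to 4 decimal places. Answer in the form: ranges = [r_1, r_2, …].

beam 1: φ=0°, α=255°
  cosα=-0.2588 sinα=-0.9659 | (3,4) | tMaxX 1.7773 tMaxY 0.6108 | tΔX 3.8637 tΔY 1.0353
    t=0.6108 [y] (3,3)
    t=1.6461 [y] (3,2)
    t=1.7773 [x] (2,2) — stop
  → r_1 = 1.7773
beam 2: φ=90°, α=345°
  cosα=0.9659 sinα=-0.2588 | (3,4) | tMaxX 0.5590 tMaxY 2.2796 | tΔX 1.0353 tΔY 3.8637
    t=0.5590 [x] (4,4)
    t=1.5943 [x] (5,4)
    t=2.2796 [y] (5,3)
    t=2.6296 [x] (6,3)
    t=3.6649 [x] (7,3)
    t=4.7002 [x] (8,3)
    t=5.7354 [x] (9,3) — stop
  → r_2 = 5.7354
beam 3: φ=180°, α=75°
  cosα=0.2588 sinα=0.9659 | (3,4) | tMaxX 2.0864 tMaxY 0.4245 | tΔX 3.8637 tΔY 1.0353
    t=0.4245 [y] (3,5)
    t=1.4597 [y] (3,6)
    t=2.0864 [x] (4,6)
    t=2.4950 [y] (4,7) — stop
  → r_3 = 2.4950
beam 4: φ=270°, α=165°
  cosα=-0.9659 sinα=0.2588 | (3,4) | tMaxX 0.4762 tMaxY 1.5841 | tΔX 1.0353 tΔY 3.8637
    t=0.4762 [x] (2,4)
    t=1.5115 [x] (1,4)
    t=1.5841 [y] (1,5) — stop
  → r_4 = 1.5841

ranges = [1.7773, 5.7354, 2.4950, 1.5841]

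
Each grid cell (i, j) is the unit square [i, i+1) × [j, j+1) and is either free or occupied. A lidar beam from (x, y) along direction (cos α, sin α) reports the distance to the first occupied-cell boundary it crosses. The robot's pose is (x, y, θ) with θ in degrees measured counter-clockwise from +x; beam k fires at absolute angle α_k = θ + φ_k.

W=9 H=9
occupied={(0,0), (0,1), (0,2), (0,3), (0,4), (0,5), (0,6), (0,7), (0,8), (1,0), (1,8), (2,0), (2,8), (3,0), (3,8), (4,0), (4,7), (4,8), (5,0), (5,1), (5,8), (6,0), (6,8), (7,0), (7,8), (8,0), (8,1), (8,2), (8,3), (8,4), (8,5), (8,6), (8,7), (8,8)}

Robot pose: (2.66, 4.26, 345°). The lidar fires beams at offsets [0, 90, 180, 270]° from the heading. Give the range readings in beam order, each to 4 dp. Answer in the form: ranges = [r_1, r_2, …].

ranges = [5.5284, 3.8719, 1.7186, 3.3750]

beam 1: φ=0°, α=345°
  dir = (cos 345°, sin 345°) = (0.9659, -0.2588); from cell (2,4)
  next x-line at t=0.3520, next y-line at t=1.0046; Δt_x=1.0353, Δt_y=3.8637
    x: enter (3,4) at t=0.3520
    y: enter (3,3) at t=1.0046
    x: enter (4,3) at t=1.3873
    x: enter (5,3) at t=2.4225
    x: enter (6,3) at t=3.4578
    x: enter (7,3) at t=4.4931
    y: enter (7,2) at t=4.8683
    x: enter (8,2) at t=5.5284 ← occupied
  → r_1 = 5.5284
beam 2: φ=90°, α=75°
  dir = (cos 75°, sin 75°) = (0.2588, 0.9659); from cell (2,4)
  next x-line at t=1.3137, next y-line at t=0.7661; Δt_x=3.8637, Δt_y=1.0353
    y: enter (2,5) at t=0.7661
    x: enter (3,5) at t=1.3137
    y: enter (3,6) at t=1.8014
    y: enter (3,7) at t=2.8367
    y: enter (3,8) at t=3.8719 ← occupied
  → r_2 = 3.8719
beam 3: φ=180°, α=165°
  dir = (cos 165°, sin 165°) = (-0.9659, 0.2588); from cell (2,4)
  next x-line at t=0.6833, next y-line at t=2.8591; Δt_x=1.0353, Δt_y=3.8637
    x: enter (1,4) at t=0.6833
    x: enter (0,4) at t=1.7186 ← occupied
  → r_3 = 1.7186
beam 4: φ=270°, α=255°
  dir = (cos 255°, sin 255°) = (-0.2588, -0.9659); from cell (2,4)
  next x-line at t=2.5500, next y-line at t=0.2692; Δt_x=3.8637, Δt_y=1.0353
    y: enter (2,3) at t=0.2692
    y: enter (2,2) at t=1.3044
    y: enter (2,1) at t=2.3397
    x: enter (1,1) at t=2.5500
    y: enter (1,0) at t=3.3750 ← occupied
  → r_4 = 3.3750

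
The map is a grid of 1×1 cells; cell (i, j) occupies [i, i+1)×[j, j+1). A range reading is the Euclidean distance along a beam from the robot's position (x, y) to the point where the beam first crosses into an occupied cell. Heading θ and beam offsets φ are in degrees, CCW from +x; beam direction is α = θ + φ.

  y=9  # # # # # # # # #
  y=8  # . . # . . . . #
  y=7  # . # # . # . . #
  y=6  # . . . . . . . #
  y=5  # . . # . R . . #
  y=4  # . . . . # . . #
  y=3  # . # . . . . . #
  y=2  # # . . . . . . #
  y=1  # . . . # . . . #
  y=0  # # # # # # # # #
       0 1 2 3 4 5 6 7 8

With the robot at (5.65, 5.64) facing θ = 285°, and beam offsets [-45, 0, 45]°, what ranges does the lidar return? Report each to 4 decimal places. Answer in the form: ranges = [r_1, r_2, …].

beam 1: φ=-45°, α=240°
  dir = (cos 240°, sin 240°) = (-0.5000, -0.8660); from cell (5,5)
  next x-line at t=1.3000, next y-line at t=0.7390; Δt_x=2.0000, Δt_y=1.1547
    y: enter (5,4) at t=0.7390 ← occupied
  → r_1 = 0.7390
beam 2: φ=0°, α=285°
  dir = (cos 285°, sin 285°) = (0.2588, -0.9659); from cell (5,5)
  next x-line at t=1.3523, next y-line at t=0.6626; Δt_x=3.8637, Δt_y=1.0353
    y: enter (5,4) at t=0.6626 ← occupied
  → r_2 = 0.6626
beam 3: φ=45°, α=330°
  dir = (cos 330°, sin 330°) = (0.8660, -0.5000); from cell (5,5)
  next x-line at t=0.4041, next y-line at t=1.2800; Δt_x=1.1547, Δt_y=2.0000
    x: enter (6,5) at t=0.4041
    y: enter (6,4) at t=1.2800
    x: enter (7,4) at t=1.5588
    x: enter (8,4) at t=2.7135 ← occupied
  → r_3 = 2.7135

ranges = [0.7390, 0.6626, 2.7135]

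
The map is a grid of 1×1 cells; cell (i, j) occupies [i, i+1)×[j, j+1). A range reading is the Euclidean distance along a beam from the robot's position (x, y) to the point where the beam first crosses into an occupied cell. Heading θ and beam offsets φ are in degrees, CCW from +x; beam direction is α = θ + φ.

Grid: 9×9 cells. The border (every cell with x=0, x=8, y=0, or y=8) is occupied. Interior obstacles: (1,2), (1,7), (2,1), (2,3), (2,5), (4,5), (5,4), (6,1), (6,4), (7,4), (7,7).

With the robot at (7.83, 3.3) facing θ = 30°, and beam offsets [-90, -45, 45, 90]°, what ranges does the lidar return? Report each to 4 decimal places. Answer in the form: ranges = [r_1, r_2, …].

ranges = [0.3400, 0.1760, 0.6568, 0.8083]

beam 1: φ=-90°, α=300°
  d=(0.5000,-0.8660)  start (7,3)  tX=0.3400 tY=0.3464  stride 1/|dx|=2.0000 1/|dy|=1.1547
    cross x-line → (8,3), t=0.3400 (wall)
  → r_1 = 0.3400
beam 2: φ=-45°, α=345°
  d=(0.9659,-0.2588)  start (7,3)  tX=0.1760 tY=1.1591  stride 1/|dx|=1.0353 1/|dy|=3.8637
    cross x-line → (8,3), t=0.1760 (wall)
  → r_2 = 0.1760
beam 3: φ=45°, α=75°
  d=(0.2588,0.9659)  start (7,3)  tX=0.6568 tY=0.7247  stride 1/|dx|=3.8637 1/|dy|=1.0353
    cross x-line → (8,3), t=0.6568 (wall)
  → r_3 = 0.6568
beam 4: φ=90°, α=120°
  d=(-0.5000,0.8660)  start (7,3)  tX=1.6600 tY=0.8083  stride 1/|dx|=2.0000 1/|dy|=1.1547
    cross y-line → (7,4), t=0.8083 (wall)
  → r_4 = 0.8083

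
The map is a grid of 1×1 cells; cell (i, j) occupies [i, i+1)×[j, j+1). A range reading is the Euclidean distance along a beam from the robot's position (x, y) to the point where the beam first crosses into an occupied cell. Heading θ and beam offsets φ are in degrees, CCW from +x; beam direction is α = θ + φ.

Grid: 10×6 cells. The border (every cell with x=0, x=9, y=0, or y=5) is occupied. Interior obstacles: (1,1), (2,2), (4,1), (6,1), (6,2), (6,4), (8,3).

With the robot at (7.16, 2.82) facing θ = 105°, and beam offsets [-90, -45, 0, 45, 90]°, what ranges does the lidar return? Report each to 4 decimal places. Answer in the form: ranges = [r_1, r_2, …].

beam 1: φ=-90°, α=15°
  cosα=0.9659 sinα=0.2588 | (7,2) | tMaxX 0.8696 tMaxY 0.6955 | tΔX 1.0353 tΔY 3.8637
    t=0.6955 [y] (7,3)
    t=0.8696 [x] (8,3) — stop
  → r_1 = 0.8696
beam 2: φ=-45°, α=60°
  cosα=0.5000 sinα=0.8660 | (7,2) | tMaxX 1.6800 tMaxY 0.2078 | tΔX 2.0000 tΔY 1.1547
    t=0.2078 [y] (7,3)
    t=1.3625 [y] (7,4)
    t=1.6800 [x] (8,4)
    t=2.5172 [y] (8,5) — stop
  → r_2 = 2.5172
beam 3: φ=0°, α=105°
  cosα=-0.2588 sinα=0.9659 | (7,2) | tMaxX 0.6182 tMaxY 0.1863 | tΔX 3.8637 tΔY 1.0353
    t=0.1863 [y] (7,3)
    t=0.6182 [x] (6,3)
    t=1.2216 [y] (6,4) — stop
  → r_3 = 1.2216
beam 4: φ=45°, α=150°
  cosα=-0.8660 sinα=0.5000 | (7,2) | tMaxX 0.1848 tMaxY 0.3600 | tΔX 1.1547 tΔY 2.0000
    t=0.1848 [x] (6,2) — stop
  → r_4 = 0.1848
beam 5: φ=90°, α=195°
  cosα=-0.9659 sinα=-0.2588 | (7,2) | tMaxX 0.1656 tMaxY 3.1682 | tΔX 1.0353 tΔY 3.8637
    t=0.1656 [x] (6,2) — stop
  → r_5 = 0.1656

ranges = [0.8696, 2.5172, 1.2216, 0.1848, 0.1656]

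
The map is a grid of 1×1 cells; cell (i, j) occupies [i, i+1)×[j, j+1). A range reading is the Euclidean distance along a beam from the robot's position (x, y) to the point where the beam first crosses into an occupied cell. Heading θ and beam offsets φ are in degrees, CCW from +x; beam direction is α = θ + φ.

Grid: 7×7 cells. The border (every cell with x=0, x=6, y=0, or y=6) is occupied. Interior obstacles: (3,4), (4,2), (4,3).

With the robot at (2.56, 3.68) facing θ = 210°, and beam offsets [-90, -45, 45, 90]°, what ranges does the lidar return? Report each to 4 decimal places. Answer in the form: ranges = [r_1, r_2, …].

ranges = [2.6789, 1.6150, 2.7745, 3.0946]

beam 1: φ=-90°, α=120°
  cosα=-0.5000 sinα=0.8660 | (2,3) | tMaxX 1.1200 tMaxY 0.3695 | tΔX 2.0000 tΔY 1.1547
    t=0.3695 [y] (2,4)
    t=1.1200 [x] (1,4)
    t=1.5242 [y] (1,5)
    t=2.6789 [y] (1,6) — stop
  → r_1 = 2.6789
beam 2: φ=-45°, α=165°
  cosα=-0.9659 sinα=0.2588 | (2,3) | tMaxX 0.5798 tMaxY 1.2364 | tΔX 1.0353 tΔY 3.8637
    t=0.5798 [x] (1,3)
    t=1.2364 [y] (1,4)
    t=1.6150 [x] (0,4) — stop
  → r_2 = 1.6150
beam 3: φ=45°, α=255°
  cosα=-0.2588 sinα=-0.9659 | (2,3) | tMaxX 2.1637 tMaxY 0.7040 | tΔX 3.8637 tΔY 1.0353
    t=0.7040 [y] (2,2)
    t=1.7393 [y] (2,1)
    t=2.1637 [x] (1,1)
    t=2.7745 [y] (1,0) — stop
  → r_3 = 2.7745
beam 4: φ=90°, α=300°
  cosα=0.5000 sinα=-0.8660 | (2,3) | tMaxX 0.8800 tMaxY 0.7852 | tΔX 2.0000 tΔY 1.1547
    t=0.7852 [y] (2,2)
    t=0.8800 [x] (3,2)
    t=1.9399 [y] (3,1)
    t=2.8800 [x] (4,1)
    t=3.0946 [y] (4,0) — stop
  → r_4 = 3.0946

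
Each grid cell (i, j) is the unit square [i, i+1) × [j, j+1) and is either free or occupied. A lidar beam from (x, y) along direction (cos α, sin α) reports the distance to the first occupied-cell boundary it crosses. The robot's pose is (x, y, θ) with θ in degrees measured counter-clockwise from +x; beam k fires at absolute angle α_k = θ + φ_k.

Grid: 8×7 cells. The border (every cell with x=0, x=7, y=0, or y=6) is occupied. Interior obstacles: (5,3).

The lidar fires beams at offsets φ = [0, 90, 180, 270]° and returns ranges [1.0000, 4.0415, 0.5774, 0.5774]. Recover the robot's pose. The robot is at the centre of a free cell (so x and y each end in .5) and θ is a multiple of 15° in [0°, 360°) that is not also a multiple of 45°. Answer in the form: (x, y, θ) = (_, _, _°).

Candidates: 29 free-cell centres × 16 headings = 464 poses. Raycast each; keep the one whose scan matches to 4 dp.
  (1.5, 5.5, 60°): beam 1 = 0.5774 ≠ 1.0000 ✗
  (4.5, 5.5, 165°): beam 1 = 1.9319 ≠ 1.0000 ✗
  (4.5, 2.5, 15°): beam 1 = 2.5882 ≠ 1.0000 ✗
  …
  (1.5, 5.5, 240°): r_1=1.0000, r_2=4.0415, r_3=0.5774, r_4=0.5774 — all match ✓
No second candidate reproduces the full scan.

(x, y, θ) = (1.5, 5.5, 240°)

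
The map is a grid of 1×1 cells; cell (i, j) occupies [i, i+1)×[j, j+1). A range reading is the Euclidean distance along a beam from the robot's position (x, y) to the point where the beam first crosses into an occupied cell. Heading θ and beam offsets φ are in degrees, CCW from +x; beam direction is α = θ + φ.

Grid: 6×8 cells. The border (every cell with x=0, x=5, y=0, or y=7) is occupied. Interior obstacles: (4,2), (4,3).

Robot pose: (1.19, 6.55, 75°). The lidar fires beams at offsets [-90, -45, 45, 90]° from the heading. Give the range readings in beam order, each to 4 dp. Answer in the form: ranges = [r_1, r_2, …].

beam 1: φ=-90°, α=345°
  cosα=0.9659 sinα=-0.2588 | (1,6) | tMaxX 0.8386 tMaxY 2.1250 | tΔX 1.0353 tΔY 3.8637
    t=0.8386 [x] (2,6)
    t=1.8738 [x] (3,6)
    t=2.1250 [y] (3,5)
    t=2.9091 [x] (4,5)
    t=3.9444 [x] (5,5) — stop
  → r_1 = 3.9444
beam 2: φ=-45°, α=30°
  cosα=0.8660 sinα=0.5000 | (1,6) | tMaxX 0.9353 tMaxY 0.9000 | tΔX 1.1547 tΔY 2.0000
    t=0.9000 [y] (1,7) — stop
  → r_2 = 0.9000
beam 3: φ=45°, α=120°
  cosα=-0.5000 sinα=0.8660 | (1,6) | tMaxX 0.3800 tMaxY 0.5196 | tΔX 2.0000 tΔY 1.1547
    t=0.3800 [x] (0,6) — stop
  → r_3 = 0.3800
beam 4: φ=90°, α=165°
  cosα=-0.9659 sinα=0.2588 | (1,6) | tMaxX 0.1967 tMaxY 1.7387 | tΔX 1.0353 tΔY 3.8637
    t=0.1967 [x] (0,6) — stop
  → r_4 = 0.1967

ranges = [3.9444, 0.9000, 0.3800, 0.1967]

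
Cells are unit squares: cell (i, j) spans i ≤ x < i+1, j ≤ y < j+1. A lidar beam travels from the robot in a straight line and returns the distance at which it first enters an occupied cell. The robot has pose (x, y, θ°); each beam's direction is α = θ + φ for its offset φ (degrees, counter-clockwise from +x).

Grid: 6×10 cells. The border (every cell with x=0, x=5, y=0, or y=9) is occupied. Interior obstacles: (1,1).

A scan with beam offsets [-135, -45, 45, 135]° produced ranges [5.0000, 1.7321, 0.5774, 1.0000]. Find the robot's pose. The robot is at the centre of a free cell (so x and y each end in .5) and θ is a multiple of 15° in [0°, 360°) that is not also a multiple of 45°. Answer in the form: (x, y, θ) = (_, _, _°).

Enumerate (i+0.5, j+0.5, θ) over the 31 free cells and 16 admissible headings. For each, cast all 4 beams and compare to the given ranges.
  (3.5, 8.5, 285°): beam 1 = 1.0000 ≠ 5.0000 ✗
  (4.5, 4.5, 285°): beam 1 = 4.0415 ≠ 5.0000 ✗
  (4.5, 1.5, 120°): beam 1 = 0.5176 ≠ 5.0000 ✗
  (2.5, 1.5, 210°): beam 1 = 7.7646 ≠ 5.0000 ✗
  …
  (3.5, 8.5, 15°): r_1=5.0000, r_2=1.7321, r_3=0.5774, r_4=1.0000 — all match ✓
Unique over the lattice → pose = (3.5, 8.5, 15°).

(x, y, θ) = (3.5, 8.5, 15°)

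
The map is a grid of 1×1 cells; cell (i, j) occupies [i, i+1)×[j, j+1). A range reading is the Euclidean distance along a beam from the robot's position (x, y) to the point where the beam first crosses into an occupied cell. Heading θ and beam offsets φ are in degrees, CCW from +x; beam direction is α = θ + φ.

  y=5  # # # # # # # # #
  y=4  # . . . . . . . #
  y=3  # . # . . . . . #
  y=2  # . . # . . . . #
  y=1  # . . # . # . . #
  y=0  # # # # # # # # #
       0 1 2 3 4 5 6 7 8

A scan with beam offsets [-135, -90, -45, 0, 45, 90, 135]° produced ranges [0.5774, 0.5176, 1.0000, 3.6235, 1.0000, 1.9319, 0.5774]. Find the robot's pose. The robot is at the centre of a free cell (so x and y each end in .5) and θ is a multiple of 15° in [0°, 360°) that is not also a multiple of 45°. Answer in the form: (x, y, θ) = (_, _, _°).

Candidates: 24 free-cell centres × 16 headings = 384 poses. Raycast each; keep the one whose scan matches to 4 dp.
  (4.5, 3.5, 195°): beam 1 = 1.7321 ≠ 0.5774 ✗
  (6.5, 4.5, 330°): beam 1 = 3.6235 ≠ 0.5774 ✗
  (3.5, 3.5, 300°): beam 1 = 0.5176 ≠ 0.5774 ✗
  …
  (1.5, 4.5, 285°): r_1=0.5774, r_2=0.5176, r_3=1.0000, r_4=3.6235, r_5=1.0000, r_6=1.9319, r_7=0.5774 — all match ✓
Only this pose fits every beam.

(x, y, θ) = (1.5, 4.5, 285°)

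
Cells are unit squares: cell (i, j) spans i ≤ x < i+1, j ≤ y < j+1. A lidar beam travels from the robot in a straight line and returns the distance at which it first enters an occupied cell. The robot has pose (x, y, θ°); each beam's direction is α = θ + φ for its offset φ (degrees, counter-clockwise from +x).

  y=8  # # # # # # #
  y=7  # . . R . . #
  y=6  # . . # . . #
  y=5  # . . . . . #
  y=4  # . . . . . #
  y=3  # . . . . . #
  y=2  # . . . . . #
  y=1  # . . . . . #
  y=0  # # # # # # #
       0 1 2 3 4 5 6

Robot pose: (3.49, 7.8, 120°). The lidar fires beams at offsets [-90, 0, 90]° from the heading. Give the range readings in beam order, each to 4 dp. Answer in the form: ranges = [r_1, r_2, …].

beam 1: φ=-90°, α=30°
  d=(0.8660,0.5000)  start (3,7)  tX=0.5889 tY=0.4000  stride 1/|dx|=1.1547 1/|dy|=2.0000
    cross y-line → (3,8), t=0.4000 (wall)
  → r_1 = 0.4000
beam 2: φ=0°, α=120°
  d=(-0.5000,0.8660)  start (3,7)  tX=0.9800 tY=0.2309  stride 1/|dx|=2.0000 1/|dy|=1.1547
    cross y-line → (3,8), t=0.2309 (wall)
  → r_2 = 0.2309
beam 3: φ=90°, α=210°
  d=(-0.8660,-0.5000)  start (3,7)  tX=0.5658 tY=1.6000  stride 1/|dx|=1.1547 1/|dy|=2.0000
    cross x-line → (2,7), t=0.5658
    cross y-line → (2,6), t=1.6000
    cross x-line → (1,6), t=1.7205
    cross x-line → (0,6), t=2.8752 (wall)
  → r_3 = 2.8752

ranges = [0.4000, 0.2309, 2.8752]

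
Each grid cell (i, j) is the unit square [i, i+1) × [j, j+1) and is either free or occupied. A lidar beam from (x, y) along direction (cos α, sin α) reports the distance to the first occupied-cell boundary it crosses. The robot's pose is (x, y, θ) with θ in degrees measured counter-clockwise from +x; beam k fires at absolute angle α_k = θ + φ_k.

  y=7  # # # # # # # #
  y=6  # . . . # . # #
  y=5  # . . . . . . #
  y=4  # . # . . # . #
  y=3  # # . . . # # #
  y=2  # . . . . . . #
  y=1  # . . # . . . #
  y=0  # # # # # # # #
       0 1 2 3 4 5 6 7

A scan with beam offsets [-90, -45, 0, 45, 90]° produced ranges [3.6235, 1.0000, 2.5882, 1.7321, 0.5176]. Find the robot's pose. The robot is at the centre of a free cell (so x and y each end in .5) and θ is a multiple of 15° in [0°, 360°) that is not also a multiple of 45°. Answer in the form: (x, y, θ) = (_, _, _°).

(x, y, θ) = (4.5, 5.5, 345°)

Enumerate (i+0.5, j+0.5, θ) over the 28 free cells and 16 admissible headings. For each, cast all 5 beams and compare to the given ranges.
  (4.5, 3.5, 105°): beam 1 = 0.5176 ≠ 3.6235 ✗
  (3.5, 2.5, 240°): beam 1 = 1.7321 ≠ 3.6235 ✗
  (1.5, 5.5, 240°): beam 1 = 0.5774 ≠ 3.6235 ✗
  (6.5, 5.5, 30°): beam 1 = 1.0000 ≠ 3.6235 ✗
  …
  (4.5, 5.5, 345°): r_1=3.6235, r_2=1.0000, r_3=2.5882, r_4=1.7321, r_5=0.5176 — all match ✓
Only this pose fits every beam.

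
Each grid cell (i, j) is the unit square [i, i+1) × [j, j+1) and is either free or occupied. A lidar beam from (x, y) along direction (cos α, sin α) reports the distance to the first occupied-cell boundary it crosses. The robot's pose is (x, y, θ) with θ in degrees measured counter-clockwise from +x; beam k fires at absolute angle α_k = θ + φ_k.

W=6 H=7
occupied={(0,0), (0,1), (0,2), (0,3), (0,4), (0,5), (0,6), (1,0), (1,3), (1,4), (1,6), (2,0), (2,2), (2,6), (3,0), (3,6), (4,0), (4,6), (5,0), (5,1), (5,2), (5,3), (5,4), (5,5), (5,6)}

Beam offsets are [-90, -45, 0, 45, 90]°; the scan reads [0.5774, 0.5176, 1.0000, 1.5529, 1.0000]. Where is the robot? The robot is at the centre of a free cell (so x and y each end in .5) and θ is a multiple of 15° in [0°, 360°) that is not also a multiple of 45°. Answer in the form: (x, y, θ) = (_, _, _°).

Enumerate (i+0.5, j+0.5, θ) over the 17 free cells and 16 admissible headings. For each, cast all 5 beams and compare to the given ranges.
  (3.5, 5.5, 330°): beam 1 = 2.8868 ≠ 0.5774 ✗
  (3.5, 3.5, 210°): beam 1 = 2.8868 ≠ 0.5774 ✗
  (1.5, 5.5, 255°): beam 1 = 0.5176 ≠ 0.5774 ✗
  (3.5, 4.5, 105°): beam 1 = 1.5529 ≠ 0.5774 ✗
  …
  (2.5, 5.5, 150°): r_1=0.5774, r_2=0.5176, r_3=1.0000, r_4=1.5529, r_5=1.0000 — all match ✓
Unique over the lattice → pose = (2.5, 5.5, 150°).

(x, y, θ) = (2.5, 5.5, 150°)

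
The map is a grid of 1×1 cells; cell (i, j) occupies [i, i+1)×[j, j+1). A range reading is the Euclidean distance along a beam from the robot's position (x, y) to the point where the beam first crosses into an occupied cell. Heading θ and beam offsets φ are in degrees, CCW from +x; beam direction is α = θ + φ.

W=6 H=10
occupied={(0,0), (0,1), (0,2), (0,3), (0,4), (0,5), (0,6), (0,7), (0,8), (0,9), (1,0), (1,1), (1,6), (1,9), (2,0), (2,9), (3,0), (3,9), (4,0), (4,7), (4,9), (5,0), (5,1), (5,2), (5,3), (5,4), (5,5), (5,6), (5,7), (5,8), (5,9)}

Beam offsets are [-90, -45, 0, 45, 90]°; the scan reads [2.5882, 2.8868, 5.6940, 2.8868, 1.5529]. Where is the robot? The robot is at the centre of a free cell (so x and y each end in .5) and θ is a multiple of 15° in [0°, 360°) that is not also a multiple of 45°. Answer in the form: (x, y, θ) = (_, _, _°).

Enumerate (i+0.5, j+0.5, θ) over the 29 free cells and 16 admissible headings. For each, cast all 5 beams and compare to the given ranges.
  (1.5, 4.5, 195°): beam 1 = 1.5529 ≠ 2.5882 ✗
  (3.5, 3.5, 330°): beam 1 = 2.8868 ≠ 2.5882 ✗
  (2.5, 4.5, 285°): beam 1 = 1.5529 ≠ 2.5882 ✗
  (3.5, 8.5, 60°): beam 1 = 1.0000 ≠ 2.5882 ✗
  …
  (2.5, 3.5, 75°): r_1=2.5882, r_2=2.8868, r_3=5.6940, r_4=2.8868, r_5=1.5529 — all match ✓
Only this pose fits every beam.

(x, y, θ) = (2.5, 3.5, 75°)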